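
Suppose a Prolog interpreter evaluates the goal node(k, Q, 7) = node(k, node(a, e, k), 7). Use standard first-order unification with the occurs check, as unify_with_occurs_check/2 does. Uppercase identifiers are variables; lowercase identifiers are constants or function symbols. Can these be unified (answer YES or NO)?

YES

Decompose node/3: k = k,  Q = node(a, e, k),  7 = 7.
Delete trivial equation k = k.
Bind Q := node(a, e, k); no other remaining equation mentions Q.
Delete trivial equation 7 = 7.
No equations remain and no clash or occurs-check failure arose, so a unifier exists.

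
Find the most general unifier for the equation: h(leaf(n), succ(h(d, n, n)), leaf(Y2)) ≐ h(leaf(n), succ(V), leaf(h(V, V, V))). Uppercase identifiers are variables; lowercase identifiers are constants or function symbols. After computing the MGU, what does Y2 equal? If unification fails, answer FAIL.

Decompose h/3: leaf(n) ≐ leaf(n),  succ(h(d, n, n)) ≐ succ(V),  leaf(Y2) ≐ leaf(h(V, V, V)).
Delete trivial equation leaf(n) ≐ leaf(n).
Decompose succ/1: h(d, n, n) ≐ V.
Bind V := h(d, n, n); substituting into the remaining equation gives: leaf(Y2) ≐ leaf(h(h(d, n, n), h(d, n, n), h(d, n, n))).
Decompose leaf/1: Y2 ≐ h(h(d, n, n), h(d, n, n), h(d, n, n)).
Bind Y2 := h(h(d, n, n), h(d, n, n), h(d, n, n)).
MGU = { V := h(d, n, n), Y2 := h(h(d, n, n), h(d, n, n), h(d, n, n)) }, so Y2 := h(h(d, n, n), h(d, n, n), h(d, n, n)).

h(h(d, n, n), h(d, n, n), h(d, n, n))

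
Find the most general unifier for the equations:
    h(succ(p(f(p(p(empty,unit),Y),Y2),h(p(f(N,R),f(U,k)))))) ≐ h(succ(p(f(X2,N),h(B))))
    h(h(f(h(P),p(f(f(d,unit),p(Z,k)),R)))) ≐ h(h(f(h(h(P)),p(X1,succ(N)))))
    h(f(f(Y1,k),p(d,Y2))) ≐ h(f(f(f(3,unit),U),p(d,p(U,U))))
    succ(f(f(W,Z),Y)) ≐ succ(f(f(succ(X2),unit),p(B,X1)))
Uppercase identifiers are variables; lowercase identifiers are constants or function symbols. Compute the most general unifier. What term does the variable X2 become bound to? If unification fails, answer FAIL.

Decompose h/1: succ(p(f(p(p(empty,unit),Y),Y2),h(p(f(N,R),f(U,k))))) ≐ succ(p(f(X2,N),h(B))).
Decompose succ/1: p(f(p(p(empty,unit),Y),Y2),h(p(f(N,R),f(U,k)))) ≐ p(f(X2,N),h(B)).
Decompose p/2: f(p(p(empty,unit),Y),Y2) ≐ f(X2,N),  h(p(f(N,R),f(U,k))) ≐ h(B).
Decompose f/2: p(p(empty,unit),Y) ≐ X2,  Y2 ≐ N.
Bind X2 := p(p(empty,unit),Y); substituting into the one remaining equation that mentions X2 gives: succ(f(f(W,Z),Y)) ≐ succ(f(f(succ(p(p(empty,unit),Y)),unit),p(B,X1))).
Bind Y2 := N; substituting into the one remaining equation that mentions Y2 gives: h(f(f(Y1,k),p(d,N))) ≐ h(f(f(f(3,unit),U),p(d,p(U,U)))).
Decompose h/1: p(f(N,R),f(U,k)) ≐ B.
Bind B := p(f(N,R),f(U,k)); substituting into the one remaining equation that mentions B gives: succ(f(f(W,Z),Y)) ≐ succ(f(f(succ(p(p(empty,unit),Y)),unit),p(p(f(N,R),f(U,k)),X1))).
Decompose h/1: h(f(h(P),p(f(f(d,unit),p(Z,k)),R))) ≐ h(f(h(h(P)),p(X1,succ(N)))).
Decompose h/1: f(h(P),p(f(f(d,unit),p(Z,k)),R)) ≐ f(h(h(P)),p(X1,succ(N))).
Decompose f/2: h(P) ≐ h(h(P)),  p(f(f(d,unit),p(Z,k)),R) ≐ p(X1,succ(N)).
Decompose h/1: P ≐ h(P).
Occurs check fails: P occurs in h(P); the equation P ≐ h(P) has no finite solution.

FAIL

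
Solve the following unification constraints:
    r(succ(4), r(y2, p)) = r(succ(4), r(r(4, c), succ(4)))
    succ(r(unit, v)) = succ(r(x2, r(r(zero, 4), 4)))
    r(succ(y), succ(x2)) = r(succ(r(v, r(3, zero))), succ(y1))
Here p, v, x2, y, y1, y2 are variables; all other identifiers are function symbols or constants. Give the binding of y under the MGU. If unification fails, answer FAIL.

r(r(r(zero, 4), 4), r(3, zero))

Decompose r/2: succ(4) = succ(4),  r(y2, p) = r(r(4, c), succ(4)).
Delete trivial equation succ(4) = succ(4).
Decompose r/2: y2 = r(4, c),  p = succ(4).
Bind y2 := r(4, c); no other remaining equation mentions y2.
Bind p := succ(4); no other remaining equation mentions p.
Decompose succ/1: r(unit, v) = r(x2, r(r(zero, 4), 4)).
Decompose r/2: unit = x2,  v = r(r(zero, 4), 4).
Bind x2 := unit; substituting into the one remaining equation that mentions x2 gives: r(succ(y), succ(unit)) = r(succ(r(v, r(3, zero))), succ(y1)).
Bind v := r(r(zero, 4), 4); substituting into the remaining equation gives: r(succ(y), succ(unit)) = r(succ(r(r(r(zero, 4), 4), r(3, zero))), succ(y1)).
Decompose r/2: succ(y) = succ(r(r(r(zero, 4), 4), r(3, zero))),  succ(unit) = succ(y1).
Decompose succ/1: y = r(r(r(zero, 4), 4), r(3, zero)).
Bind y := r(r(r(zero, 4), 4), r(3, zero)); no other remaining equation mentions y.
Decompose succ/1: unit = y1.
Bind y1 := unit.
MGU = { y2 := r(4, c), p := succ(4), x2 := unit, v := r(r(zero, 4), 4), y := r(r(r(zero, 4), 4), r(3, zero)), y1 := unit }, so y := r(r(r(zero, 4), 4), r(3, zero)).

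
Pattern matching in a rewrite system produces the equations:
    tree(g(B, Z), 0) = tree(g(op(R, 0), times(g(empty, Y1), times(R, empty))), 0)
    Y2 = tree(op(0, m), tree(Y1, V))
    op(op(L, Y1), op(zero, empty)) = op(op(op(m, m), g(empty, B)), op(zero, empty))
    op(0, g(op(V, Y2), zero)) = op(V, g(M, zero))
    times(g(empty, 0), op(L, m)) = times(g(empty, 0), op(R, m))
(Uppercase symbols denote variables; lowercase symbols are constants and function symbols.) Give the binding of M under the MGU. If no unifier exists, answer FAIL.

Decompose tree/2: g(B, Z) = g(op(R, 0), times(g(empty, Y1), times(R, empty))),  0 = 0.
Decompose g/2: B = op(R, 0),  Z = times(g(empty, Y1), times(R, empty)).
Bind B := op(R, 0); substituting into the one remaining equation that mentions B gives: op(op(L, Y1), op(zero, empty)) = op(op(op(m, m), g(empty, op(R, 0))), op(zero, empty)).
Bind Z := times(g(empty, Y1), times(R, empty)); no other remaining equation mentions Z.
Delete trivial equation 0 = 0.
Bind Y2 := tree(op(0, m), tree(Y1, V)); substituting into the one remaining equation that mentions Y2 gives: op(0, g(op(V, tree(op(0, m), tree(Y1, V))), zero)) = op(V, g(M, zero)).
Decompose op/2: op(L, Y1) = op(op(m, m), g(empty, op(R, 0))),  op(zero, empty) = op(zero, empty).
Decompose op/2: L = op(m, m),  Y1 = g(empty, op(R, 0)).
Bind L := op(m, m); substituting into the one remaining equation that mentions L gives: times(g(empty, 0), op(op(m, m), m)) = times(g(empty, 0), op(R, m)).
Bind Y1 := g(empty, op(R, 0)); substituting into the one remaining equation that mentions Y1 gives: op(0, g(op(V, tree(op(0, m), tree(g(empty, op(R, 0)), V))), zero)) = op(V, g(M, zero)). Substituting into the earlier bindings gives Z := times(g(empty, g(empty, op(R, 0))), times(R, empty)), Y2 := tree(op(0, m), tree(g(empty, op(R, 0)), V)).
Delete trivial equation op(zero, empty) = op(zero, empty).
Decompose op/2: 0 = V,  g(op(V, tree(op(0, m), tree(g(empty, op(R, 0)), V))), zero) = g(M, zero).
Bind V := 0; substituting into the one remaining equation that mentions V gives: g(op(0, tree(op(0, m), tree(g(empty, op(R, 0)), 0))), zero) = g(M, zero). Substituting into the earlier binding gives Y2 := tree(op(0, m), tree(g(empty, op(R, 0)), 0)).
Decompose g/2: op(0, tree(op(0, m), tree(g(empty, op(R, 0)), 0))) = M,  zero = zero.
Bind M := op(0, tree(op(0, m), tree(g(empty, op(R, 0)), 0))); no other remaining equation mentions M.
Delete trivial equation zero = zero.
Decompose times/2: g(empty, 0) = g(empty, 0),  op(op(m, m), m) = op(R, m).
Delete trivial equation g(empty, 0) = g(empty, 0).
Decompose op/2: op(m, m) = R,  m = m.
Bind R := op(m, m); no other remaining equation mentions R. Substituting into the earlier bindings gives B := op(op(m, m), 0), Z := times(g(empty, g(empty, op(op(m, m), 0))), times(op(m, m), empty)), Y2 := tree(op(0, m), tree(g(empty, op(op(m, m), 0)), 0)), Y1 := g(empty, op(op(m, m), 0)), M := op(0, tree(op(0, m), tree(g(empty, op(op(m, m), 0)), 0))).
Delete trivial equation m = m.
MGU = { B ↦ op(op(m, m), 0), Z ↦ times(g(empty, g(empty, op(op(m, m), 0))), times(op(m, m), empty)), Y2 ↦ tree(op(0, m), tree(g(empty, op(op(m, m), 0)), 0)), L ↦ op(m, m), Y1 ↦ g(empty, op(op(m, m), 0)), V ↦ 0, M ↦ op(0, tree(op(0, m), tree(g(empty, op(op(m, m), 0)), 0))), R ↦ op(m, m) }, so M ↦ op(0, tree(op(0, m), tree(g(empty, op(op(m, m), 0)), 0))).

op(0, tree(op(0, m), tree(g(empty, op(op(m, m), 0)), 0)))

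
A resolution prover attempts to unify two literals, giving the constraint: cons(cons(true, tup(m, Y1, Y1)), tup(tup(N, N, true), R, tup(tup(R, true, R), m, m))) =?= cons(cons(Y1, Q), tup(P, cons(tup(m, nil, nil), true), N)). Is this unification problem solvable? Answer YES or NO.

YES

Decompose cons/2: cons(true, tup(m, Y1, Y1)) =?= cons(Y1, Q),  tup(tup(N, N, true), R, tup(tup(R, true, R), m, m)) =?= tup(P, cons(tup(m, nil, nil), true), N).
Decompose cons/2: true =?= Y1,  tup(m, Y1, Y1) =?= Q.
Bind Y1 := true; substituting into the one remaining equation that mentions Y1 gives: tup(m, true, true) =?= Q.
Bind Q := tup(m, true, true); no other remaining equation mentions Q.
Decompose tup/3: tup(N, N, true) =?= P,  R =?= cons(tup(m, nil, nil), true),  tup(tup(R, true, R), m, m) =?= N.
Bind P := tup(N, N, true); no other remaining equation mentions P.
Bind R := cons(tup(m, nil, nil), true); substituting into the remaining equation gives: tup(tup(cons(tup(m, nil, nil), true), true, cons(tup(m, nil, nil), true)), m, m) =?= N.
Bind N := tup(tup(cons(tup(m, nil, nil), true), true, cons(tup(m, nil, nil), true)), m, m). Substituting into the earlier binding gives P := tup(tup(tup(cons(tup(m, nil, nil), true), true, cons(tup(m, nil, nil), true)), m, m), tup(tup(cons(tup(m, nil, nil), true), true, cons(tup(m, nil, nil), true)), m, m), true).
No equations remain and no clash or occurs-check failure arose, so a unifier exists.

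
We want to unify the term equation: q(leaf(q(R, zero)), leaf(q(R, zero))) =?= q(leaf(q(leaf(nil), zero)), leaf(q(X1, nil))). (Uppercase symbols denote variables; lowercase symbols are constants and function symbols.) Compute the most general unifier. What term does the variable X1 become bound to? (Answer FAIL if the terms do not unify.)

FAIL

Decompose q/2: leaf(q(R, zero)) =?= leaf(q(leaf(nil), zero)),  leaf(q(R, zero)) =?= leaf(q(X1, nil)).
Decompose leaf/1: q(R, zero) =?= q(leaf(nil), zero).
Decompose q/2: R =?= leaf(nil),  zero =?= zero.
Bind R := leaf(nil); substituting into the one remaining equation that mentions R gives: leaf(q(leaf(nil), zero)) =?= leaf(q(X1, nil)).
Delete trivial equation zero =?= zero.
Decompose leaf/1: q(leaf(nil), zero) =?= q(X1, nil).
Decompose q/2: leaf(nil) =?= X1,  zero =?= nil.
Bind X1 := leaf(nil); no other remaining equation mentions X1.
Clash: constants zero and nil differ; no unifier exists.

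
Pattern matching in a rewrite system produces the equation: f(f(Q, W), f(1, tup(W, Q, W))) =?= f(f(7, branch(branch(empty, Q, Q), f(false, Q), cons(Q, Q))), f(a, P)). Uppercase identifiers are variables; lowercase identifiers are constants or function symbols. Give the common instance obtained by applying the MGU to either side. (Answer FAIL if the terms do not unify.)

FAIL

Decompose f/2: f(Q, W) =?= f(7, branch(branch(empty, Q, Q), f(false, Q), cons(Q, Q))),  f(1, tup(W, Q, W)) =?= f(a, P).
Decompose f/2: Q =?= 7,  W =?= branch(branch(empty, Q, Q), f(false, Q), cons(Q, Q)).
Bind Q := 7; substituting into the remaining equations gives: W =?= branch(branch(empty, 7, 7), f(false, 7), cons(7, 7)),  f(1, tup(W, 7, W)) =?= f(a, P).
Bind W := branch(branch(empty, 7, 7), f(false, 7), cons(7, 7)); substituting into the remaining equation gives: f(1, tup(branch(branch(empty, 7, 7), f(false, 7), cons(7, 7)), 7, branch(branch(empty, 7, 7), f(false, 7), cons(7, 7)))) =?= f(a, P).
Decompose f/2: 1 =?= a,  tup(branch(branch(empty, 7, 7), f(false, 7), cons(7, 7)), 7, branch(branch(empty, 7, 7), f(false, 7), cons(7, 7))) =?= P.
Clash: constants 1 and a differ; no unifier exists.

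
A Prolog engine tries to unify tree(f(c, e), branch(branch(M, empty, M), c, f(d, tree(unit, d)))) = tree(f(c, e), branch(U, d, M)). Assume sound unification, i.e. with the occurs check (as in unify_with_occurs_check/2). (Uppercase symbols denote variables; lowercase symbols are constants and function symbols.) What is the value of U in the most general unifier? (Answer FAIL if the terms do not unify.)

Decompose tree/2: f(c, e) = f(c, e),  branch(branch(M, empty, M), c, f(d, tree(unit, d))) = branch(U, d, M).
Delete trivial equation f(c, e) = f(c, e).
Decompose branch/3: branch(M, empty, M) = U,  c = d,  f(d, tree(unit, d)) = M.
Bind U := branch(M, empty, M); no other remaining equation mentions U.
Clash: constants c and d differ; no unifier exists.

FAIL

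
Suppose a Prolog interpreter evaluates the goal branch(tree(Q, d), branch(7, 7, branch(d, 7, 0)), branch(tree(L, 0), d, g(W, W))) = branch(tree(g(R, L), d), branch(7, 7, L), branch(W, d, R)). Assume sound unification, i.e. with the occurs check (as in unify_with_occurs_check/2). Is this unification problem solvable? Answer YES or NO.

Decompose branch/3: tree(Q, d) = tree(g(R, L), d),  branch(7, 7, branch(d, 7, 0)) = branch(7, 7, L),  branch(tree(L, 0), d, g(W, W)) = branch(W, d, R).
Decompose tree/2: Q = g(R, L),  d = d.
Bind Q := g(R, L); no other remaining equation mentions Q.
Delete trivial equation d = d.
Decompose branch/3: 7 = 7,  7 = 7,  branch(d, 7, 0) = L.
Delete trivial equation 7 = 7.
Delete trivial equation 7 = 7.
Bind L := branch(d, 7, 0); substituting into the remaining equation gives: branch(tree(branch(d, 7, 0), 0), d, g(W, W)) = branch(W, d, R). Substituting into the earlier binding gives Q := g(R, branch(d, 7, 0)).
Decompose branch/3: tree(branch(d, 7, 0), 0) = W,  d = d,  g(W, W) = R.
Bind W := tree(branch(d, 7, 0), 0); substituting into the one remaining equation that mentions W gives: g(tree(branch(d, 7, 0), 0), tree(branch(d, 7, 0), 0)) = R.
Delete trivial equation d = d.
Bind R := g(tree(branch(d, 7, 0), 0), tree(branch(d, 7, 0), 0)). Substituting into the earlier binding gives Q := g(g(tree(branch(d, 7, 0), 0), tree(branch(d, 7, 0), 0)), branch(d, 7, 0)).
No equations remain and no clash or occurs-check failure arose, so a unifier exists.

YES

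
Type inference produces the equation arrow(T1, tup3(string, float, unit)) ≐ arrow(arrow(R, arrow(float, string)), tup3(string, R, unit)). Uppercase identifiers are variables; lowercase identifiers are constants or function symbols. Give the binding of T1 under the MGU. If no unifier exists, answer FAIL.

Decompose arrow/2: T1 ≐ arrow(R, arrow(float, string)),  tup3(string, float, unit) ≐ tup3(string, R, unit).
Bind T1 := arrow(R, arrow(float, string)); no other remaining equation mentions T1.
Decompose tup3/3: string ≐ string,  float ≐ R,  unit ≐ unit.
Delete trivial equation string ≐ string.
Bind R := float; no other remaining equation mentions R. Substituting into the earlier binding gives T1 := arrow(float, arrow(float, string)).
Delete trivial equation unit ≐ unit.
MGU = { T1 -> arrow(float, arrow(float, string)), R -> float }, so T1 -> arrow(float, arrow(float, string)).

arrow(float, arrow(float, string))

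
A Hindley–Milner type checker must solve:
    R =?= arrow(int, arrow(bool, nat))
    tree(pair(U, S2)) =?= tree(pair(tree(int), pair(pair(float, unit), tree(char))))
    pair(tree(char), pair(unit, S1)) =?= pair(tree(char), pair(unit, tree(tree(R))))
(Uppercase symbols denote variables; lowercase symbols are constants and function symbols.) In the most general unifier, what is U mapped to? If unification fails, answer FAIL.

Bind R := arrow(int, arrow(bool, nat)); substituting into the one remaining equation that mentions R gives: pair(tree(char), pair(unit, S1)) =?= pair(tree(char), pair(unit, tree(tree(arrow(int, arrow(bool, nat)))))).
Decompose tree/1: pair(U, S2) =?= pair(tree(int), pair(pair(float, unit), tree(char))).
Decompose pair/2: U =?= tree(int),  S2 =?= pair(pair(float, unit), tree(char)).
Bind U := tree(int); no other remaining equation mentions U.
Bind S2 := pair(pair(float, unit), tree(char)); no other remaining equation mentions S2.
Decompose pair/2: tree(char) =?= tree(char),  pair(unit, S1) =?= pair(unit, tree(tree(arrow(int, arrow(bool, nat))))).
Delete trivial equation tree(char) =?= tree(char).
Decompose pair/2: unit =?= unit,  S1 =?= tree(tree(arrow(int, arrow(bool, nat)))).
Delete trivial equation unit =?= unit.
Bind S1 := tree(tree(arrow(int, arrow(bool, nat)))).
MGU = { R ↦ arrow(int, arrow(bool, nat)), U ↦ tree(int), S2 ↦ pair(pair(float, unit), tree(char)), S1 ↦ tree(tree(arrow(int, arrow(bool, nat)))) }, so U ↦ tree(int).

tree(int)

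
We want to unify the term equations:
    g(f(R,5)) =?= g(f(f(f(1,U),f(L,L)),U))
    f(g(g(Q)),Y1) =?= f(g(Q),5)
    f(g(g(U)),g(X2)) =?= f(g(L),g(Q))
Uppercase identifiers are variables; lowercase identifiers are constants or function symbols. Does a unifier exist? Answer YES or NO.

Decompose g/1: f(R,5) =?= f(f(f(1,U),f(L,L)),U).
Decompose f/2: R =?= f(f(1,U),f(L,L)),  5 =?= U.
Bind R := f(f(1,U),f(L,L)); no other remaining equation mentions R.
Bind U := 5; substituting into the one remaining equation that mentions U gives: f(g(g(5)),g(X2)) =?= f(g(L),g(Q)). Substituting into the earlier binding gives R := f(f(1,5),f(L,L)).
Decompose f/2: g(g(Q)) =?= g(Q),  Y1 =?= 5.
Decompose g/1: g(Q) =?= Q.
Occurs check fails: Q occurs in g(Q); the equation Q =?= g(Q) has no finite solution.

NO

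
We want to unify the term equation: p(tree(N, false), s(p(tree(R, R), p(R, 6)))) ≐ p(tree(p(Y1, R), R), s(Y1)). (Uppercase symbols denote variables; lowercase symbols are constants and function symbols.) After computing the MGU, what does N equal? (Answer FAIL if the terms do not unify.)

p(p(tree(false, false), p(false, 6)), false)

Decompose p/2: tree(N, false) ≐ tree(p(Y1, R), R),  s(p(tree(R, R), p(R, 6))) ≐ s(Y1).
Decompose tree/2: N ≐ p(Y1, R),  false ≐ R.
Bind N := p(Y1, R); no other remaining equation mentions N.
Bind R := false; substituting into the remaining equation gives: s(p(tree(false, false), p(false, 6))) ≐ s(Y1). Substituting into the earlier binding gives N := p(Y1, false).
Decompose s/1: p(tree(false, false), p(false, 6)) ≐ Y1.
Bind Y1 := p(tree(false, false), p(false, 6)). Substituting into the earlier binding gives N := p(p(tree(false, false), p(false, 6)), false).
MGU = { N ↦ p(p(tree(false, false), p(false, 6)), false), R ↦ false, Y1 ↦ p(tree(false, false), p(false, 6)) }, so N ↦ p(p(tree(false, false), p(false, 6)), false).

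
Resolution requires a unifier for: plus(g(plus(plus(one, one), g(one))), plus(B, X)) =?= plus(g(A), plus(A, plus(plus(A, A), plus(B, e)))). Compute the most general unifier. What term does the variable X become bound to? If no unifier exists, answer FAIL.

plus(plus(plus(plus(one, one), g(one)), plus(plus(one, one), g(one))), plus(plus(plus(one, one), g(one)), e))

Decompose plus/2: g(plus(plus(one, one), g(one))) =?= g(A),  plus(B, X) =?= plus(A, plus(plus(A, A), plus(B, e))).
Decompose g/1: plus(plus(one, one), g(one)) =?= A.
Bind A := plus(plus(one, one), g(one)); substituting into the remaining equation gives: plus(B, X) =?= plus(plus(plus(one, one), g(one)), plus(plus(plus(plus(one, one), g(one)), plus(plus(one, one), g(one))), plus(B, e))).
Decompose plus/2: B =?= plus(plus(one, one), g(one)),  X =?= plus(plus(plus(plus(one, one), g(one)), plus(plus(one, one), g(one))), plus(B, e)).
Bind B := plus(plus(one, one), g(one)); substituting into the remaining equation gives: X =?= plus(plus(plus(plus(one, one), g(one)), plus(plus(one, one), g(one))), plus(plus(plus(one, one), g(one)), e)).
Bind X := plus(plus(plus(plus(one, one), g(one)), plus(plus(one, one), g(one))), plus(plus(plus(one, one), g(one)), e)).
MGU = { A -> plus(plus(one, one), g(one)), B -> plus(plus(one, one), g(one)), X -> plus(plus(plus(plus(one, one), g(one)), plus(plus(one, one), g(one))), plus(plus(plus(one, one), g(one)), e)) }, so X -> plus(plus(plus(plus(one, one), g(one)), plus(plus(one, one), g(one))), plus(plus(plus(one, one), g(one)), e)).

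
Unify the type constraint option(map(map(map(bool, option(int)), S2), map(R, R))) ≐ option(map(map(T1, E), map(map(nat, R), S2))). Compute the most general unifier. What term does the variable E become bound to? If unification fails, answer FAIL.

FAIL

Decompose option/1: map(map(map(bool, option(int)), S2), map(R, R)) ≐ map(map(T1, E), map(map(nat, R), S2)).
Decompose map/2: map(map(bool, option(int)), S2) ≐ map(T1, E),  map(R, R) ≐ map(map(nat, R), S2).
Decompose map/2: map(bool, option(int)) ≐ T1,  S2 ≐ E.
Bind T1 := map(bool, option(int)); no other remaining equation mentions T1.
Bind S2 := E; substituting into the remaining equation gives: map(R, R) ≐ map(map(nat, R), E).
Decompose map/2: R ≐ map(nat, R),  R ≐ E.
Occurs check fails: R occurs in map(nat, R); the equation R ≐ map(nat, R) has no finite solution.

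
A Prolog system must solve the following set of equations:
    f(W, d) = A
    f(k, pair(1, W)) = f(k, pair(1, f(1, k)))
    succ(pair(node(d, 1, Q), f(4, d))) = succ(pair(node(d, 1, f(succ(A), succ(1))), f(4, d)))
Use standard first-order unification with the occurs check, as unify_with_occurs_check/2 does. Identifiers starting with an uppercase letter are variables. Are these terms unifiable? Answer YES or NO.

Bind A := f(W, d); substituting into the one remaining equation that mentions A gives: succ(pair(node(d, 1, Q), f(4, d))) = succ(pair(node(d, 1, f(succ(f(W, d)), succ(1))), f(4, d))).
Decompose f/2: k = k,  pair(1, W) = pair(1, f(1, k)).
Delete trivial equation k = k.
Decompose pair/2: 1 = 1,  W = f(1, k).
Delete trivial equation 1 = 1.
Bind W := f(1, k); substituting into the remaining equation gives: succ(pair(node(d, 1, Q), f(4, d))) = succ(pair(node(d, 1, f(succ(f(f(1, k), d)), succ(1))), f(4, d))). Substituting into the earlier binding gives A := f(f(1, k), d).
Decompose succ/1: pair(node(d, 1, Q), f(4, d)) = pair(node(d, 1, f(succ(f(f(1, k), d)), succ(1))), f(4, d)).
Decompose pair/2: node(d, 1, Q) = node(d, 1, f(succ(f(f(1, k), d)), succ(1))),  f(4, d) = f(4, d).
Decompose node/3: d = d,  1 = 1,  Q = f(succ(f(f(1, k), d)), succ(1)).
Delete trivial equation d = d.
Delete trivial equation 1 = 1.
Bind Q := f(succ(f(f(1, k), d)), succ(1)); no other remaining equation mentions Q.
Delete trivial equation f(4, d) = f(4, d).
No equations remain and no clash or occurs-check failure arose, so a unifier exists.

YES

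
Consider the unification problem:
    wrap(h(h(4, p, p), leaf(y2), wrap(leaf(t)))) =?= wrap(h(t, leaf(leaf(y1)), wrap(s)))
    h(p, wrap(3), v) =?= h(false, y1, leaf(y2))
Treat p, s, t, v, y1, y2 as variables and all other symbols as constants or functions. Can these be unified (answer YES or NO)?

YES

Decompose wrap/1: h(h(4, p, p), leaf(y2), wrap(leaf(t))) =?= h(t, leaf(leaf(y1)), wrap(s)).
Decompose h/3: h(4, p, p) =?= t,  leaf(y2) =?= leaf(leaf(y1)),  wrap(leaf(t)) =?= wrap(s).
Bind t := h(4, p, p); substituting into the one remaining equation that mentions t gives: wrap(leaf(h(4, p, p))) =?= wrap(s).
Decompose leaf/1: y2 =?= leaf(y1).
Bind y2 := leaf(y1); substituting into the one remaining equation that mentions y2 gives: h(p, wrap(3), v) =?= h(false, y1, leaf(leaf(y1))).
Decompose wrap/1: leaf(h(4, p, p)) =?= s.
Bind s := leaf(h(4, p, p)); no other remaining equation mentions s.
Decompose h/3: p =?= false,  wrap(3) =?= y1,  v =?= leaf(leaf(y1)).
Bind p := false; no other remaining equation mentions p. Substituting into the earlier bindings gives t := h(4, false, false), s := leaf(h(4, false, false)).
Bind y1 := wrap(3); substituting into the remaining equation gives: v =?= leaf(leaf(wrap(3))). Substituting into the earlier binding gives y2 := leaf(wrap(3)).
Bind v := leaf(leaf(wrap(3))).
No equations remain and no clash or occurs-check failure arose, so a unifier exists.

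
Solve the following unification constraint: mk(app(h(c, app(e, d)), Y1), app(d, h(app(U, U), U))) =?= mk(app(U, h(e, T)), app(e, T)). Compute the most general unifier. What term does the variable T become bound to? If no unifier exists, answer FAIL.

FAIL

Decompose mk/2: app(h(c, app(e, d)), Y1) =?= app(U, h(e, T)),  app(d, h(app(U, U), U)) =?= app(e, T).
Decompose app/2: h(c, app(e, d)) =?= U,  Y1 =?= h(e, T).
Bind U := h(c, app(e, d)); substituting into the one remaining equation that mentions U gives: app(d, h(app(h(c, app(e, d)), h(c, app(e, d))), h(c, app(e, d)))) =?= app(e, T).
Bind Y1 := h(e, T); no other remaining equation mentions Y1.
Decompose app/2: d =?= e,  h(app(h(c, app(e, d)), h(c, app(e, d))), h(c, app(e, d))) =?= T.
Clash: constants d and e differ; no unifier exists.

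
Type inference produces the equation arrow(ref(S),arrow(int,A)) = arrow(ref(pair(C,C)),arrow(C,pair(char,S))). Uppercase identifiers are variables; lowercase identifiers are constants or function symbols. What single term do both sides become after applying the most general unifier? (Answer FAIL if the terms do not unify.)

arrow(ref(pair(int,int)),arrow(int,pair(char,pair(int,int))))

Decompose arrow/2: ref(S) = ref(pair(C,C)),  arrow(int,A) = arrow(C,pair(char,S)).
Decompose ref/1: S = pair(C,C).
Bind S := pair(C,C); substituting into the remaining equation gives: arrow(int,A) = arrow(C,pair(char,pair(C,C))).
Decompose arrow/2: int = C,  A = pair(char,pair(C,C)).
Bind C := int; substituting into the remaining equation gives: A = pair(char,pair(int,int)). Substituting into the earlier binding gives S := pair(int,int).
Bind A := pair(char,pair(int,int)).
Applying the MGU to either side gives arrow(ref(pair(int,int)),arrow(int,pair(char,pair(int,int)))).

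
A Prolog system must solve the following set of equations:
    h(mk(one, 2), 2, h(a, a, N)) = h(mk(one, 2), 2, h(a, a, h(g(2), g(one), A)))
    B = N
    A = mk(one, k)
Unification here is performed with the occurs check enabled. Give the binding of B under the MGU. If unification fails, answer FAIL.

Decompose h/3: mk(one, 2) = mk(one, 2),  2 = 2,  h(a, a, N) = h(a, a, h(g(2), g(one), A)).
Delete trivial equation mk(one, 2) = mk(one, 2).
Delete trivial equation 2 = 2.
Decompose h/3: a = a,  a = a,  N = h(g(2), g(one), A).
Delete trivial equation a = a.
Delete trivial equation a = a.
Bind N := h(g(2), g(one), A); substituting into the one remaining equation that mentions N gives: B = h(g(2), g(one), A).
Bind B := h(g(2), g(one), A); no other remaining equation mentions B.
Bind A := mk(one, k). Substituting into the earlier bindings gives N := h(g(2), g(one), mk(one, k)), B := h(g(2), g(one), mk(one, k)).
MGU = { N ↦ h(g(2), g(one), mk(one, k)), B ↦ h(g(2), g(one), mk(one, k)), A ↦ mk(one, k) }, so B ↦ h(g(2), g(one), mk(one, k)).

h(g(2), g(one), mk(one, k))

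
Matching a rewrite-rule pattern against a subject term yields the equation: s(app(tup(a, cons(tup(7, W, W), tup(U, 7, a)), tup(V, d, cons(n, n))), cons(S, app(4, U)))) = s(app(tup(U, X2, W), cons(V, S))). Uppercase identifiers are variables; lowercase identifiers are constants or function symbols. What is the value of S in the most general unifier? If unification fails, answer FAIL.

app(4, a)

Decompose s/1: app(tup(a, cons(tup(7, W, W), tup(U, 7, a)), tup(V, d, cons(n, n))), cons(S, app(4, U))) = app(tup(U, X2, W), cons(V, S)).
Decompose app/2: tup(a, cons(tup(7, W, W), tup(U, 7, a)), tup(V, d, cons(n, n))) = tup(U, X2, W),  cons(S, app(4, U)) = cons(V, S).
Decompose tup/3: a = U,  cons(tup(7, W, W), tup(U, 7, a)) = X2,  tup(V, d, cons(n, n)) = W.
Bind U := a; substituting into the 2 remaining equations that mention U gives: cons(tup(7, W, W), tup(a, 7, a)) = X2,  cons(S, app(4, a)) = cons(V, S).
Bind X2 := cons(tup(7, W, W), tup(a, 7, a)); no other remaining equation mentions X2.
Bind W := tup(V, d, cons(n, n)); no other remaining equation mentions W. Substituting into the earlier binding gives X2 := cons(tup(7, tup(V, d, cons(n, n)), tup(V, d, cons(n, n))), tup(a, 7, a)).
Decompose cons/2: S = V,  app(4, a) = S.
Bind S := V; substituting into the remaining equation gives: app(4, a) = V.
Bind V := app(4, a). Substituting into the earlier bindings gives X2 := cons(tup(7, tup(app(4, a), d, cons(n, n)), tup(app(4, a), d, cons(n, n))), tup(a, 7, a)), W := tup(app(4, a), d, cons(n, n)), S := app(4, a).
MGU = { U -> a, X2 -> cons(tup(7, tup(app(4, a), d, cons(n, n)), tup(app(4, a), d, cons(n, n))), tup(a, 7, a)), W -> tup(app(4, a), d, cons(n, n)), S -> app(4, a), V -> app(4, a) }, so S -> app(4, a).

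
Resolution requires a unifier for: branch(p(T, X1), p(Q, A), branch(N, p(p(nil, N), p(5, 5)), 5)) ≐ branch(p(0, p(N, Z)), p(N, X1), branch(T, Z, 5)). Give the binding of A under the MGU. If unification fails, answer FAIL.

p(0, p(p(nil, 0), p(5, 5)))

Decompose branch/3: p(T, X1) ≐ p(0, p(N, Z)),  p(Q, A) ≐ p(N, X1),  branch(N, p(p(nil, N), p(5, 5)), 5) ≐ branch(T, Z, 5).
Decompose p/2: T ≐ 0,  X1 ≐ p(N, Z).
Bind T := 0; substituting into the one remaining equation that mentions T gives: branch(N, p(p(nil, N), p(5, 5)), 5) ≐ branch(0, Z, 5).
Bind X1 := p(N, Z); substituting into the one remaining equation that mentions X1 gives: p(Q, A) ≐ p(N, p(N, Z)).
Decompose p/2: Q ≐ N,  A ≐ p(N, Z).
Bind Q := N; no other remaining equation mentions Q.
Bind A := p(N, Z); no other remaining equation mentions A.
Decompose branch/3: N ≐ 0,  p(p(nil, N), p(5, 5)) ≐ Z,  5 ≐ 5.
Bind N := 0; substituting into the one remaining equation that mentions N gives: p(p(nil, 0), p(5, 5)) ≐ Z. Substituting into the earlier bindings gives X1 := p(0, Z), Q := 0, A := p(0, Z).
Bind Z := p(p(nil, 0), p(5, 5)); no other remaining equation mentions Z. Substituting into the earlier bindings gives X1 := p(0, p(p(nil, 0), p(5, 5))), A := p(0, p(p(nil, 0), p(5, 5))).
Delete trivial equation 5 ≐ 5.
MGU = { T -> 0, X1 -> p(0, p(p(nil, 0), p(5, 5))), Q -> 0, A -> p(0, p(p(nil, 0), p(5, 5))), N -> 0, Z -> p(p(nil, 0), p(5, 5)) }, so A -> p(0, p(p(nil, 0), p(5, 5))).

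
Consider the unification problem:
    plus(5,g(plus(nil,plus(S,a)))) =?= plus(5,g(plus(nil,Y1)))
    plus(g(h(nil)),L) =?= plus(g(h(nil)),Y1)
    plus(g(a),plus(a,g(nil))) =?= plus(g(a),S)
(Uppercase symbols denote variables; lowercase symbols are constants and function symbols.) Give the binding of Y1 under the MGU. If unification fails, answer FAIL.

plus(plus(a,g(nil)),a)

Decompose plus/2: 5 =?= 5,  g(plus(nil,plus(S,a))) =?= g(plus(nil,Y1)).
Delete trivial equation 5 =?= 5.
Decompose g/1: plus(nil,plus(S,a)) =?= plus(nil,Y1).
Decompose plus/2: nil =?= nil,  plus(S,a) =?= Y1.
Delete trivial equation nil =?= nil.
Bind Y1 := plus(S,a); substituting into the one remaining equation that mentions Y1 gives: plus(g(h(nil)),L) =?= plus(g(h(nil)),plus(S,a)).
Decompose plus/2: g(h(nil)) =?= g(h(nil)),  L =?= plus(S,a).
Delete trivial equation g(h(nil)) =?= g(h(nil)).
Bind L := plus(S,a); no other remaining equation mentions L.
Decompose plus/2: g(a) =?= g(a),  plus(a,g(nil)) =?= S.
Delete trivial equation g(a) =?= g(a).
Bind S := plus(a,g(nil)). Substituting into the earlier bindings gives Y1 := plus(plus(a,g(nil)),a), L := plus(plus(a,g(nil)),a).
MGU = { Y1 ↦ plus(plus(a,g(nil)),a), L ↦ plus(plus(a,g(nil)),a), S ↦ plus(a,g(nil)) }, so Y1 ↦ plus(plus(a,g(nil)),a).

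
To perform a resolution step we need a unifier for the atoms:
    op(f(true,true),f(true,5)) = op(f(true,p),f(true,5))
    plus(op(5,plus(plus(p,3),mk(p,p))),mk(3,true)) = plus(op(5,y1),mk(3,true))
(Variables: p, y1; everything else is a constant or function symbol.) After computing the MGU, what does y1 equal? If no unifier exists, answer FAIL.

plus(plus(true,3),mk(true,true))

Decompose op/2: f(true,true) = f(true,p),  f(true,5) = f(true,5).
Decompose f/2: true = true,  true = p.
Delete trivial equation true = true.
Bind p := true; substituting into the one remaining equation that mentions p gives: plus(op(5,plus(plus(true,3),mk(true,true))),mk(3,true)) = plus(op(5,y1),mk(3,true)).
Delete trivial equation f(true,5) = f(true,5).
Decompose plus/2: op(5,plus(plus(true,3),mk(true,true))) = op(5,y1),  mk(3,true) = mk(3,true).
Decompose op/2: 5 = 5,  plus(plus(true,3),mk(true,true)) = y1.
Delete trivial equation 5 = 5.
Bind y1 := plus(plus(true,3),mk(true,true)); no other remaining equation mentions y1.
Delete trivial equation mk(3,true) = mk(3,true).
MGU = { p := true, y1 := plus(plus(true,3),mk(true,true)) }, so y1 := plus(plus(true,3),mk(true,true)).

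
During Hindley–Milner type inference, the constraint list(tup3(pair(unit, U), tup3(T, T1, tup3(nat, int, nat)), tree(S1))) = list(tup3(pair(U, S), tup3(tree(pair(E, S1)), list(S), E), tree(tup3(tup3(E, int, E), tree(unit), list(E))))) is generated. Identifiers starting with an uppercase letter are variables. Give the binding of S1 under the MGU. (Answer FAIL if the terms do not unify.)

Decompose list/1: tup3(pair(unit, U), tup3(T, T1, tup3(nat, int, nat)), tree(S1)) = tup3(pair(U, S), tup3(tree(pair(E, S1)), list(S), E), tree(tup3(tup3(E, int, E), tree(unit), list(E)))).
Decompose tup3/3: pair(unit, U) = pair(U, S),  tup3(T, T1, tup3(nat, int, nat)) = tup3(tree(pair(E, S1)), list(S), E),  tree(S1) = tree(tup3(tup3(E, int, E), tree(unit), list(E))).
Decompose pair/2: unit = U,  U = S.
Bind U := unit; substituting into the one remaining equation that mentions U gives: unit = S.
Bind S := unit; substituting into the one remaining equation that mentions S gives: tup3(T, T1, tup3(nat, int, nat)) = tup3(tree(pair(E, S1)), list(unit), E).
Decompose tup3/3: T = tree(pair(E, S1)),  T1 = list(unit),  tup3(nat, int, nat) = E.
Bind T := tree(pair(E, S1)); no other remaining equation mentions T.
Bind T1 := list(unit); no other remaining equation mentions T1.
Bind E := tup3(nat, int, nat); substituting into the remaining equation gives: tree(S1) = tree(tup3(tup3(tup3(nat, int, nat), int, tup3(nat, int, nat)), tree(unit), list(tup3(nat, int, nat)))). Substituting into the earlier binding gives T := tree(pair(tup3(nat, int, nat), S1)).
Decompose tree/1: S1 = tup3(tup3(tup3(nat, int, nat), int, tup3(nat, int, nat)), tree(unit), list(tup3(nat, int, nat))).
Bind S1 := tup3(tup3(tup3(nat, int, nat), int, tup3(nat, int, nat)), tree(unit), list(tup3(nat, int, nat))). Substituting into the earlier binding gives T := tree(pair(tup3(nat, int, nat), tup3(tup3(tup3(nat, int, nat), int, tup3(nat, int, nat)), tree(unit), list(tup3(nat, int, nat))))).
MGU = { U := unit, S := unit, T := tree(pair(tup3(nat, int, nat), tup3(tup3(tup3(nat, int, nat), int, tup3(nat, int, nat)), tree(unit), list(tup3(nat, int, nat))))), T1 := list(unit), E := tup3(nat, int, nat), S1 := tup3(tup3(tup3(nat, int, nat), int, tup3(nat, int, nat)), tree(unit), list(tup3(nat, int, nat))) }, so S1 := tup3(tup3(tup3(nat, int, nat), int, tup3(nat, int, nat)), tree(unit), list(tup3(nat, int, nat))).

tup3(tup3(tup3(nat, int, nat), int, tup3(nat, int, nat)), tree(unit), list(tup3(nat, int, nat)))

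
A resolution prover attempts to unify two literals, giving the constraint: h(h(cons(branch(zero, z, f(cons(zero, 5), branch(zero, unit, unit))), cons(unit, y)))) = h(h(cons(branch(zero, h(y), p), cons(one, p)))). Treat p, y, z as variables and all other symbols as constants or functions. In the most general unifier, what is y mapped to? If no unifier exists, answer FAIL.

FAIL

Decompose h/1: h(cons(branch(zero, z, f(cons(zero, 5), branch(zero, unit, unit))), cons(unit, y))) = h(cons(branch(zero, h(y), p), cons(one, p))).
Decompose h/1: cons(branch(zero, z, f(cons(zero, 5), branch(zero, unit, unit))), cons(unit, y)) = cons(branch(zero, h(y), p), cons(one, p)).
Decompose cons/2: branch(zero, z, f(cons(zero, 5), branch(zero, unit, unit))) = branch(zero, h(y), p),  cons(unit, y) = cons(one, p).
Decompose branch/3: zero = zero,  z = h(y),  f(cons(zero, 5), branch(zero, unit, unit)) = p.
Delete trivial equation zero = zero.
Bind z := h(y); no other remaining equation mentions z.
Bind p := f(cons(zero, 5), branch(zero, unit, unit)); substituting into the remaining equation gives: cons(unit, y) = cons(one, f(cons(zero, 5), branch(zero, unit, unit))).
Decompose cons/2: unit = one,  y = f(cons(zero, 5), branch(zero, unit, unit)).
Clash: constants unit and one differ; no unifier exists.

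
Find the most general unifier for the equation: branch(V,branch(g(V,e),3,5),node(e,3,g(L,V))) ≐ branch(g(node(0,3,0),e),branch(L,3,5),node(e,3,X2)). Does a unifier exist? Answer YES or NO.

Decompose branch/3: V ≐ g(node(0,3,0),e),  branch(g(V,e),3,5) ≐ branch(L,3,5),  node(e,3,g(L,V)) ≐ node(e,3,X2).
Bind V := g(node(0,3,0),e); substituting into the remaining equations gives: branch(g(g(node(0,3,0),e),e),3,5) ≐ branch(L,3,5),  node(e,3,g(L,g(node(0,3,0),e))) ≐ node(e,3,X2).
Decompose branch/3: g(g(node(0,3,0),e),e) ≐ L,  3 ≐ 3,  5 ≐ 5.
Bind L := g(g(node(0,3,0),e),e); substituting into the one remaining equation that mentions L gives: node(e,3,g(g(g(node(0,3,0),e),e),g(node(0,3,0),e))) ≐ node(e,3,X2).
Delete trivial equation 3 ≐ 3.
Delete trivial equation 5 ≐ 5.
Decompose node/3: e ≐ e,  3 ≐ 3,  g(g(g(node(0,3,0),e),e),g(node(0,3,0),e)) ≐ X2.
Delete trivial equation e ≐ e.
Delete trivial equation 3 ≐ 3.
Bind X2 := g(g(g(node(0,3,0),e),e),g(node(0,3,0),e)).
No equations remain and no clash or occurs-check failure arose, so a unifier exists.

YES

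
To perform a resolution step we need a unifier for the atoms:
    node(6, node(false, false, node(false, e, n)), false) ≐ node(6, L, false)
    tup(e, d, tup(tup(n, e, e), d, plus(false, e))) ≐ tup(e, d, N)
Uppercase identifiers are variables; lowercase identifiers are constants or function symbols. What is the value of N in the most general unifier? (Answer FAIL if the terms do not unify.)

tup(tup(n, e, e), d, plus(false, e))

Decompose node/3: 6 ≐ 6,  node(false, false, node(false, e, n)) ≐ L,  false ≐ false.
Delete trivial equation 6 ≐ 6.
Bind L := node(false, false, node(false, e, n)); no other remaining equation mentions L.
Delete trivial equation false ≐ false.
Decompose tup/3: e ≐ e,  d ≐ d,  tup(tup(n, e, e), d, plus(false, e)) ≐ N.
Delete trivial equation e ≐ e.
Delete trivial equation d ≐ d.
Bind N := tup(tup(n, e, e), d, plus(false, e)).
MGU = { L := node(false, false, node(false, e, n)), N := tup(tup(n, e, e), d, plus(false, e)) }, so N := tup(tup(n, e, e), d, plus(false, e)).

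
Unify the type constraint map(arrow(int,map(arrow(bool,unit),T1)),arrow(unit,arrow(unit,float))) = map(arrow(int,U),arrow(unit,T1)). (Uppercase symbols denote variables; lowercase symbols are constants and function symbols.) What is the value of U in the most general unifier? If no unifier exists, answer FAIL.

Decompose map/2: arrow(int,map(arrow(bool,unit),T1)) = arrow(int,U),  arrow(unit,arrow(unit,float)) = arrow(unit,T1).
Decompose arrow/2: int = int,  map(arrow(bool,unit),T1) = U.
Delete trivial equation int = int.
Bind U := map(arrow(bool,unit),T1); no other remaining equation mentions U.
Decompose arrow/2: unit = unit,  arrow(unit,float) = T1.
Delete trivial equation unit = unit.
Bind T1 := arrow(unit,float). Substituting into the earlier binding gives U := map(arrow(bool,unit),arrow(unit,float)).
MGU = { U := map(arrow(bool,unit),arrow(unit,float)), T1 := arrow(unit,float) }, so U := map(arrow(bool,unit),arrow(unit,float)).

map(arrow(bool,unit),arrow(unit,float))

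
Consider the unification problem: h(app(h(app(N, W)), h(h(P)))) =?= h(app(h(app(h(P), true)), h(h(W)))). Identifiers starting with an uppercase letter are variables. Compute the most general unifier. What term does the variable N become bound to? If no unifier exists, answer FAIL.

h(true)

Decompose h/1: app(h(app(N, W)), h(h(P))) =?= app(h(app(h(P), true)), h(h(W))).
Decompose app/2: h(app(N, W)) =?= h(app(h(P), true)),  h(h(P)) =?= h(h(W)).
Decompose h/1: app(N, W) =?= app(h(P), true).
Decompose app/2: N =?= h(P),  W =?= true.
Bind N := h(P); no other remaining equation mentions N.
Bind W := true; substituting into the remaining equation gives: h(h(P)) =?= h(h(true)).
Decompose h/1: h(P) =?= h(true).
Decompose h/1: P =?= true.
Bind P := true. Substituting into the earlier binding gives N := h(true).
MGU = { N ↦ h(true), W ↦ true, P ↦ true }, so N ↦ h(true).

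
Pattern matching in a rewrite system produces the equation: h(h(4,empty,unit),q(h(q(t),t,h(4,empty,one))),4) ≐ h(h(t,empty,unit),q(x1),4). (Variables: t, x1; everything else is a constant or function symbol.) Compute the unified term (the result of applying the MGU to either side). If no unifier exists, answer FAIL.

h(h(4,empty,unit),q(h(q(4),4,h(4,empty,one))),4)

Decompose h/3: h(4,empty,unit) ≐ h(t,empty,unit),  q(h(q(t),t,h(4,empty,one))) ≐ q(x1),  4 ≐ 4.
Decompose h/3: 4 ≐ t,  empty ≐ empty,  unit ≐ unit.
Bind t := 4; substituting into the one remaining equation that mentions t gives: q(h(q(4),4,h(4,empty,one))) ≐ q(x1).
Delete trivial equation empty ≐ empty.
Delete trivial equation unit ≐ unit.
Decompose q/1: h(q(4),4,h(4,empty,one)) ≐ x1.
Bind x1 := h(q(4),4,h(4,empty,one)); no other remaining equation mentions x1.
Delete trivial equation 4 ≐ 4.
Applying the MGU to either side gives h(h(4,empty,unit),q(h(q(4),4,h(4,empty,one))),4).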